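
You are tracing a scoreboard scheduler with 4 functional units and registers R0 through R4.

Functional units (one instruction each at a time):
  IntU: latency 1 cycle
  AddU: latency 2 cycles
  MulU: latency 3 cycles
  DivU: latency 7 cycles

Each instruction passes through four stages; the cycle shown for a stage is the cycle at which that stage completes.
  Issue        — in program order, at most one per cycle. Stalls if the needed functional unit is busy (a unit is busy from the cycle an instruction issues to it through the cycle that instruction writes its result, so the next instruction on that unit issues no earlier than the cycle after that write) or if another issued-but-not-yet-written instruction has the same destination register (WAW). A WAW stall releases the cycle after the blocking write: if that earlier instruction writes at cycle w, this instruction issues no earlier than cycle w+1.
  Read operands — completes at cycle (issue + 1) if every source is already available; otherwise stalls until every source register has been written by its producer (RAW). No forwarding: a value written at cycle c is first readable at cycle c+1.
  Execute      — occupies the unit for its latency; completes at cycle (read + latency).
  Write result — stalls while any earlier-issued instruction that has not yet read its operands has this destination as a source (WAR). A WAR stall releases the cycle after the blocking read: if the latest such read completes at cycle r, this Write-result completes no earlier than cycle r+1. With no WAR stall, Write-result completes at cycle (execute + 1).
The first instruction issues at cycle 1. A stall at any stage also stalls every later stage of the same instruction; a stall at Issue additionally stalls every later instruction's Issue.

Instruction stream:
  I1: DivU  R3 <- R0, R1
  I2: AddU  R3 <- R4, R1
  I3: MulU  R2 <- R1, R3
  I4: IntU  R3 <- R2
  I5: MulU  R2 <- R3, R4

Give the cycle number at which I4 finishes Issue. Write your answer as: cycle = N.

cycle = 16

I1  is:1  ro:2  ex:9  wr:10
I2  is:11  ro:12  ex:14  wr:15  — WAW R3: wait I1 write@10
I3  is:12  ro:16  ex:19  wr:20  — RAW R3: wait I2 write@15
I4  is:16  ro:21  ex:22  wr:23  — WAW R3: wait I2 write@15, RAW R2: wait I3 write@20
I5  is:21  ro:24  ex:27  wr:28  — struct: MulU busy until I3 writes@20, RAW R3: wait I4 write@23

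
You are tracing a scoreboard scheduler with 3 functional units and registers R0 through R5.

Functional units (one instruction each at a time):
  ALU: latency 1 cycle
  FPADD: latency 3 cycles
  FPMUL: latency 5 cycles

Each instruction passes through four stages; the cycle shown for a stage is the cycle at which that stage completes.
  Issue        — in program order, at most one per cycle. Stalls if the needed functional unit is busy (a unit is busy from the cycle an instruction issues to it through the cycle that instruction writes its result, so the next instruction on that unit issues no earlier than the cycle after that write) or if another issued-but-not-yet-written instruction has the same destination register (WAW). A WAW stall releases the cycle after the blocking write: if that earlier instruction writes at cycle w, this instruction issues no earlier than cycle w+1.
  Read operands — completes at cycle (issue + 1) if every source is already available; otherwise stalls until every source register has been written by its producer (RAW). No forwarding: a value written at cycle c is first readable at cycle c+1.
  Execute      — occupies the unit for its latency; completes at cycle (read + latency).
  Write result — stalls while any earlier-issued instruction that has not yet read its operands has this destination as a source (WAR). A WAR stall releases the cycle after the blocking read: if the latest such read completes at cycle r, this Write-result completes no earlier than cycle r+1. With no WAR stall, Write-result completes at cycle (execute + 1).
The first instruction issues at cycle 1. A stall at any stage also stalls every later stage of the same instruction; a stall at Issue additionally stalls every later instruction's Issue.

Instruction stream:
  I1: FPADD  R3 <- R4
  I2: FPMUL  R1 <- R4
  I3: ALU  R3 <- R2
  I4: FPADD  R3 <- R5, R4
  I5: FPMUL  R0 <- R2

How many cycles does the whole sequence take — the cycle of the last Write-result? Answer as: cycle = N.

cycle = 19

cycle 1: issue I1 (FPADD)
cycle 2: I1 read-ops; issue I2 (FPMUL)
cycle 3: I2 read-ops
cycle 5: I1 finished on FPADD
cycle 6: I1→R3
cycle 7: issue I3 (ALU)
cycle 8: I2 finished on FPMUL; I3 read-ops
cycle 9: I2→R1; I3 finished on ALU
cycle 10: I3→R3
cycle 11: issue I4 (FPADD)
cycle 12: I4 read-ops; issue I5 (FPMUL)
cycle 13: I5 read-ops
cycle 15: I4 finished on FPADD
cycle 16: I4→R3
cycle 18: I5 finished on FPMUL
cycle 19: I5→R0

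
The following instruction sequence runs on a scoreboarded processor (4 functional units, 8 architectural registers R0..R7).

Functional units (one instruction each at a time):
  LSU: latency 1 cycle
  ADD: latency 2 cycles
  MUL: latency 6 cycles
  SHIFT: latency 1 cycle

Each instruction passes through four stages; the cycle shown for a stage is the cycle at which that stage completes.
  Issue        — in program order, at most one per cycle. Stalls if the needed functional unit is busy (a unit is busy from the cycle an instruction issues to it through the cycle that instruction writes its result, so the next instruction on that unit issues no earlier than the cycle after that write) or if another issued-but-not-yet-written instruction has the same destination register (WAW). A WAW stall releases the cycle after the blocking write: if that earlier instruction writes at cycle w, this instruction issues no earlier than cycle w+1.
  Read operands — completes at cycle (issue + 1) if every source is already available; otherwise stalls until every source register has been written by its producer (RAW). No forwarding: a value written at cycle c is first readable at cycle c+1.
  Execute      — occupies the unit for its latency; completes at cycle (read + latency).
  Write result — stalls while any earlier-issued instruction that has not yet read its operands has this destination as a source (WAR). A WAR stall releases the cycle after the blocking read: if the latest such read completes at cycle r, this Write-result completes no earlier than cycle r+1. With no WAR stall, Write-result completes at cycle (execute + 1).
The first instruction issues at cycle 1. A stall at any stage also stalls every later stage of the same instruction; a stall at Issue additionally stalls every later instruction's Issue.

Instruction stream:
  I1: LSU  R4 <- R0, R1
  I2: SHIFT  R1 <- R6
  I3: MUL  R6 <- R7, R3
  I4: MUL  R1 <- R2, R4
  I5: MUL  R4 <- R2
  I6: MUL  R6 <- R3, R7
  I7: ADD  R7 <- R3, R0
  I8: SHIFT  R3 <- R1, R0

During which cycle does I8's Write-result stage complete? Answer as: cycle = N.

I1 -> (1, 2, 3, 4)
I2 -> (2, 3, 4, 5)
I3 -> (3, 4, 10, 11)
I4 -> (12, 13, 19, 20)  // struct: MUL busy until I3 writes@11
I5 -> (21, 22, 28, 29)  // struct: MUL busy until I4 writes@20
I6 -> (30, 31, 37, 38)  // struct: MUL busy until I5 writes@29
I7 -> (31, 32, 34, 35)
I8 -> (32, 33, 34, 35)

cycle = 35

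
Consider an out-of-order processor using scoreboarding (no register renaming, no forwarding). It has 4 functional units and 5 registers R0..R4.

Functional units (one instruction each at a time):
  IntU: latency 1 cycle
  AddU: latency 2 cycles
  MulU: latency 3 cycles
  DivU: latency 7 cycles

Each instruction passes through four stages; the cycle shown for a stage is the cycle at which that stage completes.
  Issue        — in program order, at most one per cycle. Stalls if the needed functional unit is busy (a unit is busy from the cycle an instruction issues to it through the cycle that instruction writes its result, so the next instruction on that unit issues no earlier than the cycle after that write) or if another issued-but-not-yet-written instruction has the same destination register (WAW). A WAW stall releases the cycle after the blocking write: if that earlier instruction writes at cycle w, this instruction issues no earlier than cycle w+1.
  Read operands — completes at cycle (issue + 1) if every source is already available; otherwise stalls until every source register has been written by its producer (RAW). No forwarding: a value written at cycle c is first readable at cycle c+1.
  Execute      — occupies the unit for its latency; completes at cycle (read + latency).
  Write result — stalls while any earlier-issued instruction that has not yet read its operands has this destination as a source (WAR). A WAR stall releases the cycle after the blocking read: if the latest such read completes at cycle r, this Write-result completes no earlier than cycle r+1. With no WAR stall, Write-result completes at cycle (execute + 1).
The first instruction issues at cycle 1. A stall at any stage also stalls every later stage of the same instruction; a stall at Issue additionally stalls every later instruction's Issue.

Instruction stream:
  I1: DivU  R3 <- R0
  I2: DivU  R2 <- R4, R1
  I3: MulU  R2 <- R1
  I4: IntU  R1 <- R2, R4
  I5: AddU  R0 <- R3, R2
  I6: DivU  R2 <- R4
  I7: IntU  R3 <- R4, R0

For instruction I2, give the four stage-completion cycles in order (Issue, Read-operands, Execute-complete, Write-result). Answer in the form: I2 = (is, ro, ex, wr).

[I1] 1/2/9/10
[I2] 11/12/19/20  (struct: DivU busy until I1 writes@10)
[I3] 21/22/25/26  (WAW R2: wait I2 write@20)
[I4] 22/27/28/29  (RAW R2: wait I3 write@26)
[I5] 23/27/29/30  (RAW R2: wait I3 write@26)
[I6] 27/28/35/36  (WAW R2: wait I3 write@26)
[I7] 30/31/32/33  (struct: IntU busy until I4 writes@29)

I2 = (11, 12, 19, 20)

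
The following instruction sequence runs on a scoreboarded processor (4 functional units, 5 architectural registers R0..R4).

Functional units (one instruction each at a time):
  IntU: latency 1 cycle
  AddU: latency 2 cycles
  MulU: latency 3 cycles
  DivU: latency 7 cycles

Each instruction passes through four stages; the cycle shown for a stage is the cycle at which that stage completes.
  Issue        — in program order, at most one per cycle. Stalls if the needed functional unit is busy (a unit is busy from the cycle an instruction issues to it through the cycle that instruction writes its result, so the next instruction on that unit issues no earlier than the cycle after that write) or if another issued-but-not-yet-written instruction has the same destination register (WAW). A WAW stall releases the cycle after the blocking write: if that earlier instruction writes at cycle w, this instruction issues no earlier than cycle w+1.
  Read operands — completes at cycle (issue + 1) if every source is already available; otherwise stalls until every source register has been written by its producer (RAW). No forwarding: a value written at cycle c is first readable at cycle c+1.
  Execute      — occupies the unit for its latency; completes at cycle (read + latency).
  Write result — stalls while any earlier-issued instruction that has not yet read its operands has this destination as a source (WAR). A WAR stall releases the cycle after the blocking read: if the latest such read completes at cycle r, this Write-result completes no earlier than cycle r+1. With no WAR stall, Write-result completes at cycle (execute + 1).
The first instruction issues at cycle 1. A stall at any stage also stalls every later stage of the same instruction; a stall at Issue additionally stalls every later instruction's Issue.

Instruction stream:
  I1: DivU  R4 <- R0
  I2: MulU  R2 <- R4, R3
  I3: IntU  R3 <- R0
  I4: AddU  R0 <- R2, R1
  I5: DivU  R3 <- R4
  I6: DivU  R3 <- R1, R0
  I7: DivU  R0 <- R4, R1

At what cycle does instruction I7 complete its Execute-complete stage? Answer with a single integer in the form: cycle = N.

cycle = 41

cycle 1: I1 issues→DivU
cycle 2: I1 reads | I2 issues→MulU
cycle 3: I3 issues→IntU
cycle 4: I3 reads | I4 issues→AddU
cycle 5: I3 exec-done
cycle 9: I1 exec-done
cycle 10: I1 writes R4
cycle 11: I2 reads
cycle 12: I3 writes R3
cycle 13: I5 issues→DivU
cycle 14: I2 exec-done | I5 reads
cycle 15: I2 writes R2
cycle 16: I4 reads
cycle 18: I4 exec-done
cycle 19: I4 writes R0
cycle 21: I5 exec-done
cycle 22: I5 writes R3
cycle 23: I6 issues→DivU
cycle 24: I6 reads
cycle 31: I6 exec-done
cycle 32: I6 writes R3
cycle 33: I7 issues→DivU
cycle 34: I7 reads
cycle 41: I7 exec-done
cycle 42: I7 writes R0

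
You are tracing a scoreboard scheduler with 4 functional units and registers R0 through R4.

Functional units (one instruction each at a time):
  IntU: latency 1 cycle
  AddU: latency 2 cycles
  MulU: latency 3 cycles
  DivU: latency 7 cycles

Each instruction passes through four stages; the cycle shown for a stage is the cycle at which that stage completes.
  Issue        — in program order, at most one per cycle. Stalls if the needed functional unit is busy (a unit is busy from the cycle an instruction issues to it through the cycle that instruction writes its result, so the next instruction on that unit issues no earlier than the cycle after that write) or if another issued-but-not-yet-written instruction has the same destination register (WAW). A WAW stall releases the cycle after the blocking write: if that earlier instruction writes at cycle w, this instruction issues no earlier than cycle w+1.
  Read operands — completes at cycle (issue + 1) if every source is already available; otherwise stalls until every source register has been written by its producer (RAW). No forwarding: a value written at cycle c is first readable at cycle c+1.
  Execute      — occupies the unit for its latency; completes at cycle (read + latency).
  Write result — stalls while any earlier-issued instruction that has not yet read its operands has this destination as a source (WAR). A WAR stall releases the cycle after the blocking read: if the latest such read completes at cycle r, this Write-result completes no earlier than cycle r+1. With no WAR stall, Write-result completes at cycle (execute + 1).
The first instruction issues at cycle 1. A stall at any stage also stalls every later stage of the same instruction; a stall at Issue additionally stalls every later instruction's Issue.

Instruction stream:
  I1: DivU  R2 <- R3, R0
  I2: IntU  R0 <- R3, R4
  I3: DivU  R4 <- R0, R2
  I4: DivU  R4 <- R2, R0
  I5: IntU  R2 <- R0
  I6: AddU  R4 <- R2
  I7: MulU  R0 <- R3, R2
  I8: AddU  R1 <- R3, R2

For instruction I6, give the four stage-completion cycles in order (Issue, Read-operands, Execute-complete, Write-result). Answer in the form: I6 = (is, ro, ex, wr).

I6 = (31, 32, 34, 35)

t=1  I1 issues→DivU
t=2  I1 reads | I2 issues→IntU
t=3  I2 reads
t=4  I2 exec-done
t=5  I2 writes R0
t=9  I1 exec-done
t=10  I1 writes R2
t=11  I3 issues→DivU
t=12  I3 reads
t=19  I3 exec-done
t=20  I3 writes R4
t=21  I4 issues→DivU
t=22  I4 reads | I5 issues→IntU
t=23  I5 reads
t=24  I5 exec-done
t=25  I5 writes R2
t=29  I4 exec-done
t=30  I4 writes R4
t=31  I6 issues→AddU
t=32  I6 reads | I7 issues→MulU
t=33  I7 reads
t=34  I6 exec-done
t=35  I6 writes R4
t=36  I7 exec-done | I8 issues→AddU
t=37  I7 writes R0 | I8 reads
t=39  I8 exec-done
t=40  I8 writes R1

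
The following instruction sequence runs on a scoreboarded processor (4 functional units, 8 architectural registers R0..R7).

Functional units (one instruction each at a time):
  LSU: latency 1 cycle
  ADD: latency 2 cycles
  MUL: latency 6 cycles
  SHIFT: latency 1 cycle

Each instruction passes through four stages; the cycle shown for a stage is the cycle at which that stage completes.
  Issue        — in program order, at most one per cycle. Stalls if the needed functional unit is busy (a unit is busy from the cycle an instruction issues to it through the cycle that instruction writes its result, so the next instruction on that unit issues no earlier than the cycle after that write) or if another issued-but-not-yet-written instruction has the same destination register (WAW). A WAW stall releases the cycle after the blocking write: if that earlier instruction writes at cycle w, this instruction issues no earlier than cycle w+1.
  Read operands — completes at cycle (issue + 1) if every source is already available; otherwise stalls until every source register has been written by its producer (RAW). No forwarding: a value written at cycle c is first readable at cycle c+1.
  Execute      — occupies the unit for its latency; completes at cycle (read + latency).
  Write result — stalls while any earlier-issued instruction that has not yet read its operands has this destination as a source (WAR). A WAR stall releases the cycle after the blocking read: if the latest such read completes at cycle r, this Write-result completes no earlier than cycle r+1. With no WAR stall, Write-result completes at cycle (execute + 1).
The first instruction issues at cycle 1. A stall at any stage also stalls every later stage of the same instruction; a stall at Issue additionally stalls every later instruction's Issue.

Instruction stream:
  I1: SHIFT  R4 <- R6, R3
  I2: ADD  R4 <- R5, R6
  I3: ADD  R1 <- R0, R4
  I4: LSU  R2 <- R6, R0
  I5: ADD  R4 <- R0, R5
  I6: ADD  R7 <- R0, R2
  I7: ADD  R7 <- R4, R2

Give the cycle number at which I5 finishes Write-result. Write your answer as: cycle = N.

cycle = 19

I1: IS=1 RO=2 EX=3 WR=4
I2: IS=5 RO=6 EX=8 WR=9  [WAW R4: wait I1 write@4]
I3: IS=10 RO=11 EX=13 WR=14  [struct: ADD busy until I2 writes@9]
I4: IS=11 RO=12 EX=13 WR=14
I5: IS=15 RO=16 EX=18 WR=19  [struct: ADD busy until I3 writes@14]
I6: IS=20 RO=21 EX=23 WR=24  [struct: ADD busy until I5 writes@19]
I7: IS=25 RO=26 EX=28 WR=29  [struct: ADD busy until I6 writes@24]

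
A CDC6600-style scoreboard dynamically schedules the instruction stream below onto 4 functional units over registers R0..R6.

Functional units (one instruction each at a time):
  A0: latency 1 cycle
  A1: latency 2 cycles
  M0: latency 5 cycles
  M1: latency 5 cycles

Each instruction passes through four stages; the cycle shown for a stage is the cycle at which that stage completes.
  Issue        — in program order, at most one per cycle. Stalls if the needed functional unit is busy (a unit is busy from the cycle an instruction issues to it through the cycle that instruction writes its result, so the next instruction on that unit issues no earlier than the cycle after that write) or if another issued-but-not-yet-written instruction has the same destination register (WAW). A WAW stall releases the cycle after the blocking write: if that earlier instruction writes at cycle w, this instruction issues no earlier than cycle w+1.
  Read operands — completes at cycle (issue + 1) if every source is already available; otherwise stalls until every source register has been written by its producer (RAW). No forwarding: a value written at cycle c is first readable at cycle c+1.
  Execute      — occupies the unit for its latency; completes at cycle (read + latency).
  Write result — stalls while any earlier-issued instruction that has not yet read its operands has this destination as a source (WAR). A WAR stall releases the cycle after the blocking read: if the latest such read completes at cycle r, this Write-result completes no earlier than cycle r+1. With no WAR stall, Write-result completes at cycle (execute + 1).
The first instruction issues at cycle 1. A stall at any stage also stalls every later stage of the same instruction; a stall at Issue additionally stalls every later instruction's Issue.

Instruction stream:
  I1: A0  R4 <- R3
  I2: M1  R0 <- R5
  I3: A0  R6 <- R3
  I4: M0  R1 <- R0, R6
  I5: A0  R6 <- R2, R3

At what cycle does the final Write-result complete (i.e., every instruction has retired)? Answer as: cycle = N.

cycle = 16

I1  is:1  ro:2  ex:3  wr:4
I2  is:2  ro:3  ex:8  wr:9
I3  is:5  ro:6  ex:7  wr:8  — struct: A0 busy until I1 writes@4
I4  is:6  ro:10  ex:15  wr:16  — RAW R0: wait I2 write@9
I5  is:9  ro:10  ex:11  wr:12  — struct: A0 busy until I3 writes@8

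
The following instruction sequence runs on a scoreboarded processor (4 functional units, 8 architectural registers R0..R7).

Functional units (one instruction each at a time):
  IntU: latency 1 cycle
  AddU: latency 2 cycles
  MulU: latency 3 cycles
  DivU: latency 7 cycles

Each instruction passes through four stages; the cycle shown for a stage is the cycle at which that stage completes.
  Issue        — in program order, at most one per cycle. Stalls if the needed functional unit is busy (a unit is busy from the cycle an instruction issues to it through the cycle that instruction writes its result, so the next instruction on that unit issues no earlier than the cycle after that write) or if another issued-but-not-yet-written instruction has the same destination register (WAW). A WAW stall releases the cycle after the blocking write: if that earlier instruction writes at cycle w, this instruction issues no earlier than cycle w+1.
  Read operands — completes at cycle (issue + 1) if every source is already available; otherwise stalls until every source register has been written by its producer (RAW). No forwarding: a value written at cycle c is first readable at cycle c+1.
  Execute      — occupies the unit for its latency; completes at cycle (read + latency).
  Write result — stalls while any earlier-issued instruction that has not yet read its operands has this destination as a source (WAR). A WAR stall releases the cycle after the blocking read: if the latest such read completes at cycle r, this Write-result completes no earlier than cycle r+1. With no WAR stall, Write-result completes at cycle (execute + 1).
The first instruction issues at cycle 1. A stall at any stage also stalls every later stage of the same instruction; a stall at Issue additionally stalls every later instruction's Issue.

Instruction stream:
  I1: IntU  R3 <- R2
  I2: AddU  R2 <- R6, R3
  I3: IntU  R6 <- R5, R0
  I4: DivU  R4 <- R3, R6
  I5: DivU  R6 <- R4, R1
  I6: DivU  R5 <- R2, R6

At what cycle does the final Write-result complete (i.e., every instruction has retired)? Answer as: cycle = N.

cycle = 37

I1: IS=1 RO=2 EX=3 WR=4
I2: IS=2 RO=5 EX=7 WR=8  [RAW R3: wait I1 write@4]
I3: IS=5 RO=6 EX=7 WR=8  [struct: IntU busy until I1 writes@4]
I4: IS=6 RO=9 EX=16 WR=17  [RAW R6: wait I3 write@8]
I5: IS=18 RO=19 EX=26 WR=27  [struct: DivU busy until I4 writes@17]
I6: IS=28 RO=29 EX=36 WR=37  [struct: DivU busy until I5 writes@27]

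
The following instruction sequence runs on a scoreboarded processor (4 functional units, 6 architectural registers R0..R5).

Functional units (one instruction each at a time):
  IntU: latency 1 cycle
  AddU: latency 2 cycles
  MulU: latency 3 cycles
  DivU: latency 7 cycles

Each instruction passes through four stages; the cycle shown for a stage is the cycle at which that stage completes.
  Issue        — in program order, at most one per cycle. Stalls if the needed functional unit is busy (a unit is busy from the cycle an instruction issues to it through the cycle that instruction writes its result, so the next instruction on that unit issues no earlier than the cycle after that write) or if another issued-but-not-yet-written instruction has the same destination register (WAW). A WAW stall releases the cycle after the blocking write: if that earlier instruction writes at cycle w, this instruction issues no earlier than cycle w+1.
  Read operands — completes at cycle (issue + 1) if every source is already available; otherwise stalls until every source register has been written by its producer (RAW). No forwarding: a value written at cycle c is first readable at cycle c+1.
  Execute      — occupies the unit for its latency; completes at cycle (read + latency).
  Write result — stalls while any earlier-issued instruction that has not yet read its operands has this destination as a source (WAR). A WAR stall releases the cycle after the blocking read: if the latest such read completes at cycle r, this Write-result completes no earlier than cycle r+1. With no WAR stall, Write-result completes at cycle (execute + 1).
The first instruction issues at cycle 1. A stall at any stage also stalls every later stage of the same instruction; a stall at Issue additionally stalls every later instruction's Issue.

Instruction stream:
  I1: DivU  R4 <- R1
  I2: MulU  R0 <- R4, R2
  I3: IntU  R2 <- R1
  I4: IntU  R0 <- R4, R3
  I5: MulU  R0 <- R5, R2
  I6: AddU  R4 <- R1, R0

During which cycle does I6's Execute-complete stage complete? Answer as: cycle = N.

I1 -> (1, 2, 9, 10)
I2 -> (2, 11, 14, 15)  // RAW R4: wait I1 write@10
I3 -> (3, 4, 5, 12)  // WAR R2: wait I2 read@11
I4 -> (16, 17, 18, 19)  // WAW R0: wait I2 write@15
I5 -> (20, 21, 24, 25)  // WAW R0: wait I4 write@19
I6 -> (21, 26, 28, 29)  // RAW R0: wait I5 write@25

cycle = 28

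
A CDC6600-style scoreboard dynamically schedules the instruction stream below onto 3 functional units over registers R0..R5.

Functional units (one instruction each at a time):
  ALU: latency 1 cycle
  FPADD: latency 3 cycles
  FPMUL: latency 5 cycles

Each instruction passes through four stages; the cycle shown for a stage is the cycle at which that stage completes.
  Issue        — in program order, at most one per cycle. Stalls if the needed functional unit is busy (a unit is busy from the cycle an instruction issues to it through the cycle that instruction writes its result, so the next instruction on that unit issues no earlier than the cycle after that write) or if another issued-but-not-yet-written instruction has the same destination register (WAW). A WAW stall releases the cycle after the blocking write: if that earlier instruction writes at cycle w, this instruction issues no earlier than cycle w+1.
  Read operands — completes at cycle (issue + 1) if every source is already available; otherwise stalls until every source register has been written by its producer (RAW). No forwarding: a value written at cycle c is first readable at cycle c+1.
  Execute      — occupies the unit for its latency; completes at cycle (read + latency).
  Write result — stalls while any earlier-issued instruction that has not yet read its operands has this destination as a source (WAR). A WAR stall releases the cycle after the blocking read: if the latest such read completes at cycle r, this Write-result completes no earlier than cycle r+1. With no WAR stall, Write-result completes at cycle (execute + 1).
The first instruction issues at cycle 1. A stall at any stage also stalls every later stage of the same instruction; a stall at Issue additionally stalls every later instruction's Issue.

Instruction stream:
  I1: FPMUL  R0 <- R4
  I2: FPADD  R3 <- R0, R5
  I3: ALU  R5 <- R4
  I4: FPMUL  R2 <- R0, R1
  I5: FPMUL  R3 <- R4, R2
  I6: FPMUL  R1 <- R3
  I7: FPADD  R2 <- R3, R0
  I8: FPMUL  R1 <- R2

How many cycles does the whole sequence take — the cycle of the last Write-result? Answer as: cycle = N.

t=1  I1 dispatched to FPMUL
t=2  I1 operands ready · I2 dispatched to FPADD
t=3  I3 dispatched to ALU
t=4  I3 operands ready
t=5  I3 complete
t=7  I1 complete
t=8  R0←I1
t=9  I2 operands ready · I4 dispatched to FPMUL
t=10  R5←I3 · I4 operands ready
t=12  I2 complete
t=13  R3←I2
t=15  I4 complete
t=16  R2←I4
t=17  I5 dispatched to FPMUL
t=18  I5 operands ready
t=23  I5 complete
t=24  R3←I5
t=25  I6 dispatched to FPMUL
t=26  I6 operands ready · I7 dispatched to FPADD
t=27  I7 operands ready
t=30  I7 complete
t=31  I6 complete · R2←I7
t=32  R1←I6
t=33  I8 dispatched to FPMUL
t=34  I8 operands ready
t=39  I8 complete
t=40  R1←I8

cycle = 40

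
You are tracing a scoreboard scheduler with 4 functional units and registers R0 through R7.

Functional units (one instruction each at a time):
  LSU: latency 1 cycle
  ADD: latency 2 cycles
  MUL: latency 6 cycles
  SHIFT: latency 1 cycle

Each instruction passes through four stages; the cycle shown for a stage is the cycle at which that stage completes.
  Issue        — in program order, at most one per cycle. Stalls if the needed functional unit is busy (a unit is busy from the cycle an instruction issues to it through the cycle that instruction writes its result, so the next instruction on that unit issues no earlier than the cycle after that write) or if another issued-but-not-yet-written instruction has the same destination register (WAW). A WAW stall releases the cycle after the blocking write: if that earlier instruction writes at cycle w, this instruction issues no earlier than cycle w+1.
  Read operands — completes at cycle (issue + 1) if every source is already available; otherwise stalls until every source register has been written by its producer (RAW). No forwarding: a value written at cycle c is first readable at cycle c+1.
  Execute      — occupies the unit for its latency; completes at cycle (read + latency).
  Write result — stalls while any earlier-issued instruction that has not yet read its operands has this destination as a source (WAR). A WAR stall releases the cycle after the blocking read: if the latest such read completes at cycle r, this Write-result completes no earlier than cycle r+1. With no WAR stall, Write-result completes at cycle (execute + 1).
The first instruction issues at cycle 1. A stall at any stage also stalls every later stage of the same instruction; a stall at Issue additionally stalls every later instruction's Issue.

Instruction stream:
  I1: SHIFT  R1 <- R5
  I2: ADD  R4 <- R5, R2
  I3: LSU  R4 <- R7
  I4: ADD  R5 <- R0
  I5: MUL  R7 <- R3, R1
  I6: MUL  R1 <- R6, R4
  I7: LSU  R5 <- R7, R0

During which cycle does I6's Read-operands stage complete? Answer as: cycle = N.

[1] issue I1 (SHIFT)
[2] I1 read-ops | issue I2 (ADD)
[3] I1 finished on SHIFT | I2 read-ops
[4] I1→R1
[5] I2 finished on ADD
[6] I2→R4
[7] issue I3 (LSU)
[8] I3 read-ops | issue I4 (ADD)
[9] I3 finished on LSU | I4 read-ops | issue I5 (MUL)
[10] I3→R4 | I5 read-ops
[11] I4 finished on ADD
[12] I4→R5
[16] I5 finished on MUL
[17] I5→R7
[18] issue I6 (MUL)
[19] I6 read-ops | issue I7 (LSU)
[20] I7 read-ops
[21] I7 finished on LSU
[22] I7→R5
[25] I6 finished on MUL
[26] I6→R1

cycle = 19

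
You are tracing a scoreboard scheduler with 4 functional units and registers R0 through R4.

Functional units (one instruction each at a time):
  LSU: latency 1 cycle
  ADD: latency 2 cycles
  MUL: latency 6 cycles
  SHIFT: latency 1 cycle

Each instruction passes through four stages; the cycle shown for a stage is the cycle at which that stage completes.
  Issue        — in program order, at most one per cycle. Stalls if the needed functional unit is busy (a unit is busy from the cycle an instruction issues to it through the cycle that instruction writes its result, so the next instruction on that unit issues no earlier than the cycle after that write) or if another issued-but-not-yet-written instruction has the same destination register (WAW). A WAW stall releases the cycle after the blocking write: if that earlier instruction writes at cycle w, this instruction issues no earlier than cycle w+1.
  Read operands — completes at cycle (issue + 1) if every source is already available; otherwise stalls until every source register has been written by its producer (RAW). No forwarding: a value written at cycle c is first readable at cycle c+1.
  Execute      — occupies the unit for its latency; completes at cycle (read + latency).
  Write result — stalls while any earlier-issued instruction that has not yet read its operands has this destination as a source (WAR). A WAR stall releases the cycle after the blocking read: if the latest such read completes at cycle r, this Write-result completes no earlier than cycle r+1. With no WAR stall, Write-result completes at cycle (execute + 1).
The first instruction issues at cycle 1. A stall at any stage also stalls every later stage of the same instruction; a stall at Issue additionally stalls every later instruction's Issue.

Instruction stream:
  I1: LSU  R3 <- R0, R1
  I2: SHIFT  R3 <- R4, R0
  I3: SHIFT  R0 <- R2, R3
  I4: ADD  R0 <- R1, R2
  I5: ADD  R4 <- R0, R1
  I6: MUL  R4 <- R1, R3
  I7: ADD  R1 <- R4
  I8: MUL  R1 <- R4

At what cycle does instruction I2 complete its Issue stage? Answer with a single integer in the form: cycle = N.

cycle = 5

c1: issue I1 (LSU)
c2: I1 read-ops
c3: I1 finished on LSU
c4: I1→R3
c5: issue I2 (SHIFT)
c6: I2 read-ops
c7: I2 finished on SHIFT
c8: I2→R3
c9: issue I3 (SHIFT)
c10: I3 read-ops
c11: I3 finished on SHIFT
c12: I3→R0
c13: issue I4 (ADD)
c14: I4 read-ops
c16: I4 finished on ADD
c17: I4→R0
c18: issue I5 (ADD)
c19: I5 read-ops
c21: I5 finished on ADD
c22: I5→R4
c23: issue I6 (MUL)
c24: I6 read-ops | issue I7 (ADD)
c30: I6 finished on MUL
c31: I6→R4
c32: I7 read-ops
c34: I7 finished on ADD
c35: I7→R1
c36: issue I8 (MUL)
c37: I8 read-ops
c43: I8 finished on MUL
c44: I8→R1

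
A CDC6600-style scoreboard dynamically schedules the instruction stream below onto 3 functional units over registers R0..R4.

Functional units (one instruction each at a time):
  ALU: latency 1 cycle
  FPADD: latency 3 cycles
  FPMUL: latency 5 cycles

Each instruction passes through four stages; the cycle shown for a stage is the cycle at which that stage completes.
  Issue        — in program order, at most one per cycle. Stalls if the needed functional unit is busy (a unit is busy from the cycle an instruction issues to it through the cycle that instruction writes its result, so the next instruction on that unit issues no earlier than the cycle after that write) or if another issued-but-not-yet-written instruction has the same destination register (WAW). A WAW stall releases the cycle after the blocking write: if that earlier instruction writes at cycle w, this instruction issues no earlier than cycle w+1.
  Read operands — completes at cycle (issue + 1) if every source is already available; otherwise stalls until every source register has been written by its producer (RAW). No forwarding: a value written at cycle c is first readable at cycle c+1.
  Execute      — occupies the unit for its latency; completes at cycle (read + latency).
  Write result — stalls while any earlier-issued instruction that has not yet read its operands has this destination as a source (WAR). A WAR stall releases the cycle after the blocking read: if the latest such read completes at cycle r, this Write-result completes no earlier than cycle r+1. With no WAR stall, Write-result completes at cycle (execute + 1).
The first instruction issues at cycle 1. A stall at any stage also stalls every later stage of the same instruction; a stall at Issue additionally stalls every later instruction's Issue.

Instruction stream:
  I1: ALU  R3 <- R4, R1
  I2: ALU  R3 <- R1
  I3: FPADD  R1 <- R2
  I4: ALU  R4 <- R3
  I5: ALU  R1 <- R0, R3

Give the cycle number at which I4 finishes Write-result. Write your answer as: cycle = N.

cycle = 12

[1] I1 dispatched to ALU
[2] I1 operands ready
[3] I1 complete
[4] R3←I1
[5] I2 dispatched to ALU
[6] I2 operands ready · I3 dispatched to FPADD
[7] I2 complete · I3 operands ready
[8] R3←I2
[9] I4 dispatched to ALU
[10] I3 complete · I4 operands ready
[11] R1←I3 · I4 complete
[12] R4←I4
[13] I5 dispatched to ALU
[14] I5 operands ready
[15] I5 complete
[16] R1←I5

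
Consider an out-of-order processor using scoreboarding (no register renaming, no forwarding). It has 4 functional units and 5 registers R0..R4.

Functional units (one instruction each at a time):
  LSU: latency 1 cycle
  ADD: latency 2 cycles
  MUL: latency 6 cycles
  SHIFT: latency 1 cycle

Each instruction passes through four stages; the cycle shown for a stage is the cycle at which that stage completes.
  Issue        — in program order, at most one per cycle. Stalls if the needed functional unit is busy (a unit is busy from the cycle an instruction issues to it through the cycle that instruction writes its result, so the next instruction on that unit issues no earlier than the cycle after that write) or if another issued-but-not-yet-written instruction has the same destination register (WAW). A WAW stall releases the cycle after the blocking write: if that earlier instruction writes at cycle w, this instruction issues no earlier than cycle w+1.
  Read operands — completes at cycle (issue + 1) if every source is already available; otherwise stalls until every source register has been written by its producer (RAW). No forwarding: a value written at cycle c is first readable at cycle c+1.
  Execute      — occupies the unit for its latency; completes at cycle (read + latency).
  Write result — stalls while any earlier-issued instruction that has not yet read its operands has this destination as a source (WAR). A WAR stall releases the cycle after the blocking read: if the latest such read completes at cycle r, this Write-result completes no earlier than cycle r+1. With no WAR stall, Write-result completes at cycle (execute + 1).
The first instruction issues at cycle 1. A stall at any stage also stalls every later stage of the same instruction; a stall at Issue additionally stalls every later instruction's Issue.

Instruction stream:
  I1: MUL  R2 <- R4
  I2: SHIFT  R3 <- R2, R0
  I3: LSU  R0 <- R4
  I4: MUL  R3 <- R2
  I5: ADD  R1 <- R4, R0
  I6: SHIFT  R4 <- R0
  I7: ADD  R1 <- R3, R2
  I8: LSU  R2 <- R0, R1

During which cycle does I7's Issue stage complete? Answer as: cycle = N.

cycle = 19

c1: issue I1 (MUL)
c2: I1 read-ops; issue I2 (SHIFT)
c3: issue I3 (LSU)
c4: I3 read-ops
c5: I3 finished on LSU
c8: I1 finished on MUL
c9: I1→R2
c10: I2 read-ops
c11: I2 finished on SHIFT; I3→R0
c12: I2→R3
c13: issue I4 (MUL)
c14: I4 read-ops; issue I5 (ADD)
c15: I5 read-ops; issue I6 (SHIFT)
c16: I6 read-ops
c17: I5 finished on ADD; I6 finished on SHIFT
c18: I5→R1; I6→R4
c19: issue I7 (ADD)
c20: I4 finished on MUL; issue I8 (LSU)
c21: I4→R3
c22: I7 read-ops
c24: I7 finished on ADD
c25: I7→R1
c26: I8 read-ops
c27: I8 finished on LSU
c28: I8→R2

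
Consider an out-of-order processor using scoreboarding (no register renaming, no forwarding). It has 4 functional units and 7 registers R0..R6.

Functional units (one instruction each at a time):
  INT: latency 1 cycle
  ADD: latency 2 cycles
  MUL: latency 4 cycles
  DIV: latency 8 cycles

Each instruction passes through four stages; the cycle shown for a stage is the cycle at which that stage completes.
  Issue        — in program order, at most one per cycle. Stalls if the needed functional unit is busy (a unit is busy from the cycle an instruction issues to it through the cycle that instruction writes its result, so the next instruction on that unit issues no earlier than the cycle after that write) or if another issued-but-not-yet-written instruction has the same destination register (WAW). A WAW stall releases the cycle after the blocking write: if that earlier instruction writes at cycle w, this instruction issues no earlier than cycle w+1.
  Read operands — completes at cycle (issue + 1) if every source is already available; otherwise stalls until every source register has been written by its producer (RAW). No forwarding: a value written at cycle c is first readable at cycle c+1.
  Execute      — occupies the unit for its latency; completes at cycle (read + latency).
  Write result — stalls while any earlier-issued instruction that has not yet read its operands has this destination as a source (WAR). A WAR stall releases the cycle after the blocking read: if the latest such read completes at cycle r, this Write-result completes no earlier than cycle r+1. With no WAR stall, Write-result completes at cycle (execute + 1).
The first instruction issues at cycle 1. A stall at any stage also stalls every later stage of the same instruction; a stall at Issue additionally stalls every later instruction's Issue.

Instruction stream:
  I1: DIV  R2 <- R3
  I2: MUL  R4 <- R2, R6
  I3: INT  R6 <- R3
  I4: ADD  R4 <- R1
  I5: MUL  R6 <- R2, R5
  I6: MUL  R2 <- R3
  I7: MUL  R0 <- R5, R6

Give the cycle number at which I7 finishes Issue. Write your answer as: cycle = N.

cycle 1: I1 dispatched to DIV
cycle 2: I1 operands ready | I2 dispatched to MUL
cycle 3: I3 dispatched to INT
cycle 4: I3 operands ready
cycle 5: I3 complete
cycle 10: I1 complete
cycle 11: R2←I1
cycle 12: I2 operands ready
cycle 13: R6←I3
cycle 16: I2 complete
cycle 17: R4←I2
cycle 18: I4 dispatched to ADD
cycle 19: I4 operands ready | I5 dispatched to MUL
cycle 20: I5 operands ready
cycle 21: I4 complete
cycle 22: R4←I4
cycle 24: I5 complete
cycle 25: R6←I5
cycle 26: I6 dispatched to MUL
cycle 27: I6 operands ready
cycle 31: I6 complete
cycle 32: R2←I6
cycle 33: I7 dispatched to MUL
cycle 34: I7 operands ready
cycle 38: I7 complete
cycle 39: R0←I7

cycle = 33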